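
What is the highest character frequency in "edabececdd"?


Input: edabececdd
Character counts:
  'a': 1
  'b': 1
  'c': 2
  'd': 3
  'e': 3
Maximum frequency: 3

3


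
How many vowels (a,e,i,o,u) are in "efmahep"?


Input: efmahep
Checking each character:
  'e' at position 0: vowel (running total: 1)
  'f' at position 1: consonant
  'm' at position 2: consonant
  'a' at position 3: vowel (running total: 2)
  'h' at position 4: consonant
  'e' at position 5: vowel (running total: 3)
  'p' at position 6: consonant
Total vowels: 3

3


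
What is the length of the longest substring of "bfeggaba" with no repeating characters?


Input: "bfeggaba"
Sliding window (track last position of each char):
  Position 0 ('b'): window [0,0] length 1 -- new best
  Position 1 ('f'): window [0,1] length 2 -- new best
  Position 2 ('e'): window [0,2] length 3 -- new best
  Position 3 ('g'): window [0,3] length 4 -- new best
  Position 4 ('g'): repeat (last at 3), move window start to 4
  Position 4 ('g'): window [4,4] length 1
  Position 5 ('a'): window [4,5] length 2
  Position 6 ('b'): window [4,6] length 3
  Position 7 ('a'): repeat (last at 5), move window start to 6
  Position 7 ('a'): window [6,7] length 2
Longest substring with no repeats: "bfeg" with length 4

4


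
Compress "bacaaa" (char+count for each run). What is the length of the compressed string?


Input: bacaaa
Runs:
  'b' x 1 => "b1"
  'a' x 1 => "a1"
  'c' x 1 => "c1"
  'a' x 3 => "a3"
Compressed: "b1a1c1a3"
Compressed length: 8

8


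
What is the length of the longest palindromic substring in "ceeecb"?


Input: "ceeecb"
Checking substrings for palindromes:
  [0:5] "ceeec" (len 5) => palindrome
  [1:4] "eee" (len 3) => palindrome
  [1:3] "ee" (len 2) => palindrome
  [2:4] "ee" (len 2) => palindrome
Longest palindromic substring: "ceeec" with length 5

5


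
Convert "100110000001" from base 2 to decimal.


Input: "100110000001" in base 2
Positional expansion:
  Digit '1' (value 1) x 2^11 = 2048
  Digit '0' (value 0) x 2^10 = 0
  Digit '0' (value 0) x 2^9 = 0
  Digit '1' (value 1) x 2^8 = 256
  Digit '1' (value 1) x 2^7 = 128
  Digit '0' (value 0) x 2^6 = 0
  Digit '0' (value 0) x 2^5 = 0
  Digit '0' (value 0) x 2^4 = 0
  Digit '0' (value 0) x 2^3 = 0
  Digit '0' (value 0) x 2^2 = 0
  Digit '0' (value 0) x 2^1 = 0
  Digit '1' (value 1) x 2^0 = 1
Sum = 2433

2433


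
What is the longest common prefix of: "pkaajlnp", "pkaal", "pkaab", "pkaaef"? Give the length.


Words: pkaajlnp, pkaal, pkaab, pkaaef
  Position 0: all 'p' => match
  Position 1: all 'k' => match
  Position 2: all 'a' => match
  Position 3: all 'a' => match
  Position 4: ('j', 'l', 'b', 'e') => mismatch, stop
LCP = "pkaa" (length 4)

4


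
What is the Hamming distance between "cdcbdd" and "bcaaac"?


Comparing "cdcbdd" and "bcaaac" position by position:
  Position 0: 'c' vs 'b' => differ
  Position 1: 'd' vs 'c' => differ
  Position 2: 'c' vs 'a' => differ
  Position 3: 'b' vs 'a' => differ
  Position 4: 'd' vs 'a' => differ
  Position 5: 'd' vs 'c' => differ
Total differences (Hamming distance): 6

6


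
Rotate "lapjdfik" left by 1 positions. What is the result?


Input: "lapjdfik", rotate left by 1
First 1 characters: "l"
Remaining characters: "apjdfik"
Concatenate remaining + first: "apjdfik" + "l" = "apjdfikl"

apjdfikl


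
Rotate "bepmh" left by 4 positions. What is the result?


Input: "bepmh", rotate left by 4
First 4 characters: "bepm"
Remaining characters: "h"
Concatenate remaining + first: "h" + "bepm" = "hbepm"

hbepm


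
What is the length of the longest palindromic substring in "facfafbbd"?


Input: "facfafbbd"
Checking substrings for palindromes:
  [3:6] "faf" (len 3) => palindrome
  [6:8] "bb" (len 2) => palindrome
Longest palindromic substring: "faf" with length 3

3


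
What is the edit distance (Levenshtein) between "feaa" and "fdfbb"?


Computing edit distance: "feaa" -> "fdfbb"
DP table:
           f    d    f    b    b
      0    1    2    3    4    5
  f   1    0    1    2    3    4
  e   2    1    1    2    3    4
  a   3    2    2    2    3    4
  a   4    3    3    3    3    4
Edit distance = dp[4][5] = 4

4


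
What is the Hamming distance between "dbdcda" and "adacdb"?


Comparing "dbdcda" and "adacdb" position by position:
  Position 0: 'd' vs 'a' => differ
  Position 1: 'b' vs 'd' => differ
  Position 2: 'd' vs 'a' => differ
  Position 3: 'c' vs 'c' => same
  Position 4: 'd' vs 'd' => same
  Position 5: 'a' vs 'b' => differ
Total differences (Hamming distance): 4

4


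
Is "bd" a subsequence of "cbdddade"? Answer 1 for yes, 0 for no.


Check if "bd" is a subsequence of "cbdddade"
Greedy scan:
  Position 0 ('c'): no match needed
  Position 1 ('b'): matches sub[0] = 'b'
  Position 2 ('d'): matches sub[1] = 'd'
  Position 3 ('d'): no match needed
  Position 4 ('d'): no match needed
  Position 5 ('a'): no match needed
  Position 6 ('d'): no match needed
  Position 7 ('e'): no match needed
All 2 characters matched => is a subsequence

1


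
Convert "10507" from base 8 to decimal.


Input: "10507" in base 8
Positional expansion:
  Digit '1' (value 1) x 8^4 = 4096
  Digit '0' (value 0) x 8^3 = 0
  Digit '5' (value 5) x 8^2 = 320
  Digit '0' (value 0) x 8^1 = 0
  Digit '7' (value 7) x 8^0 = 7
Sum = 4423

4423


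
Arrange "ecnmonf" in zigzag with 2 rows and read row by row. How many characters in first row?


Zigzag "ecnmonf" into 2 rows:
Placing characters:
  'e' => row 0
  'c' => row 1
  'n' => row 0
  'm' => row 1
  'o' => row 0
  'n' => row 1
  'f' => row 0
Rows:
  Row 0: "enof"
  Row 1: "cmn"
First row length: 4

4


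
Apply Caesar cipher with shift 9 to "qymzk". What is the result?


Caesar cipher: shift "qymzk" by 9
  'q' (pos 16) + 9 = pos 25 = 'z'
  'y' (pos 24) + 9 = pos 7 = 'h'
  'm' (pos 12) + 9 = pos 21 = 'v'
  'z' (pos 25) + 9 = pos 8 = 'i'
  'k' (pos 10) + 9 = pos 19 = 't'
Result: zhvit

zhvit


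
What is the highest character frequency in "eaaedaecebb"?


Input: eaaedaecebb
Character counts:
  'a': 3
  'b': 2
  'c': 1
  'd': 1
  'e': 4
Maximum frequency: 4

4


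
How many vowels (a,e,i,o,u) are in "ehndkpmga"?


Input: ehndkpmga
Checking each character:
  'e' at position 0: vowel (running total: 1)
  'h' at position 1: consonant
  'n' at position 2: consonant
  'd' at position 3: consonant
  'k' at position 4: consonant
  'p' at position 5: consonant
  'm' at position 6: consonant
  'g' at position 7: consonant
  'a' at position 8: vowel (running total: 2)
Total vowels: 2

2


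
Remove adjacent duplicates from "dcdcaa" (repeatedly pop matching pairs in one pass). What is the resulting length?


Input: dcdcaa
Stack-based adjacent duplicate removal:
  Read 'd': push. Stack: d
  Read 'c': push. Stack: dc
  Read 'd': push. Stack: dcd
  Read 'c': push. Stack: dcdc
  Read 'a': push. Stack: dcdca
  Read 'a': matches stack top 'a' => pop. Stack: dcdc
Final stack: "dcdc" (length 4)

4


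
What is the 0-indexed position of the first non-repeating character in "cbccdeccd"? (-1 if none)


Input: cbccdeccd
Character frequencies:
  'b': 1
  'c': 5
  'd': 2
  'e': 1
Scanning left to right for freq == 1:
  Position 0 ('c'): freq=5, skip
  Position 1 ('b'): unique! => answer = 1

1


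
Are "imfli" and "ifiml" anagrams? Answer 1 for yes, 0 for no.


Strings: "imfli", "ifiml"
Sorted first:  fiilm
Sorted second: fiilm
Sorted forms match => anagrams

1


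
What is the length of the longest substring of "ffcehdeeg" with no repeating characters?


Input: "ffcehdeeg"
Sliding window (track last position of each char):
  Position 0 ('f'): window [0,0] length 1 -- new best
  Position 1 ('f'): repeat (last at 0), move window start to 1
  Position 1 ('f'): window [1,1] length 1
  Position 2 ('c'): window [1,2] length 2 -- new best
  Position 3 ('e'): window [1,3] length 3 -- new best
  Position 4 ('h'): window [1,4] length 4 -- new best
  Position 5 ('d'): window [1,5] length 5 -- new best
  Position 6 ('e'): repeat (last at 3), move window start to 4
  Position 6 ('e'): window [4,6] length 3
  Position 7 ('e'): repeat (last at 6), move window start to 7
  Position 7 ('e'): window [7,7] length 1
  Position 8 ('g'): window [7,8] length 2
Longest substring with no repeats: "fcehd" with length 5

5


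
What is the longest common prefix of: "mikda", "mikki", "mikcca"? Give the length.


Words: mikda, mikki, mikcca
  Position 0: all 'm' => match
  Position 1: all 'i' => match
  Position 2: all 'k' => match
  Position 3: ('d', 'k', 'c') => mismatch, stop
LCP = "mik" (length 3)

3


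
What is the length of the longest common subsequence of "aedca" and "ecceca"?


LCS of "aedca" and "ecceca"
DP table:
           e    c    c    e    c    a
      0    0    0    0    0    0    0
  a   0    0    0    0    0    0    1
  e   0    1    1    1    1    1    1
  d   0    1    1    1    1    1    1
  c   0    1    2    2    2    2    2
  a   0    1    2    2    2    2    3
LCS length = dp[5][6] = 3

3


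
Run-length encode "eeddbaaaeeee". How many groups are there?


Input: eeddbaaaeeee
Scanning for consecutive runs:
  Group 1: 'e' x 2 (positions 0-1)
  Group 2: 'd' x 2 (positions 2-3)
  Group 3: 'b' x 1 (positions 4-4)
  Group 4: 'a' x 3 (positions 5-7)
  Group 5: 'e' x 4 (positions 8-11)
Total groups: 5

5


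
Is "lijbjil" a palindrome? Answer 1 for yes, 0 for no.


Input: lijbjil
Reversed: lijbjil
  Compare pos 0 ('l') with pos 6 ('l'): match
  Compare pos 1 ('i') with pos 5 ('i'): match
  Compare pos 2 ('j') with pos 4 ('j'): match
Result: palindrome

1


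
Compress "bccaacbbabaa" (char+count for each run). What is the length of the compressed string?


Input: bccaacbbabaa
Runs:
  'b' x 1 => "b1"
  'c' x 2 => "c2"
  'a' x 2 => "a2"
  'c' x 1 => "c1"
  'b' x 2 => "b2"
  'a' x 1 => "a1"
  'b' x 1 => "b1"
  'a' x 2 => "a2"
Compressed: "b1c2a2c1b2a1b1a2"
Compressed length: 16

16


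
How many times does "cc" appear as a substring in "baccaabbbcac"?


Searching for "cc" in "baccaabbbcac"
Scanning each position:
  Position 0: "ba" => no
  Position 1: "ac" => no
  Position 2: "cc" => MATCH
  Position 3: "ca" => no
  Position 4: "aa" => no
  Position 5: "ab" => no
  Position 6: "bb" => no
  Position 7: "bb" => no
  Position 8: "bc" => no
  Position 9: "ca" => no
  Position 10: "ac" => no
Total occurrences: 1

1


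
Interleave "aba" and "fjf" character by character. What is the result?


Interleaving "aba" and "fjf":
  Position 0: 'a' from first, 'f' from second => "af"
  Position 1: 'b' from first, 'j' from second => "bj"
  Position 2: 'a' from first, 'f' from second => "af"
Result: afbjaf

afbjaf


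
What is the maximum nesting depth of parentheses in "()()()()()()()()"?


Input: "()()()()()()()()"
Tracking depth:
  Position 0 '(': depth becomes 1
  Position 1 ')': depth becomes 0
  Position 2 '(': depth becomes 1
  Position 3 ')': depth becomes 0
  Position 4 '(': depth becomes 1
  Position 5 ')': depth becomes 0
  Position 6 '(': depth becomes 1
  Position 7 ')': depth becomes 0
  Position 8 '(': depth becomes 1
  Position 9 ')': depth becomes 0
  Position 10 '(': depth becomes 1
  Position 11 ')': depth becomes 0
  Position 12 '(': depth becomes 1
  Position 13 ')': depth becomes 0
  Position 14 '(': depth becomes 1
  Position 15 ')': depth becomes 0
Maximum depth reached: 1

1


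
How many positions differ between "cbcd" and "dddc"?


Comparing "cbcd" and "dddc" position by position:
  Position 0: 'c' vs 'd' => DIFFER
  Position 1: 'b' vs 'd' => DIFFER
  Position 2: 'c' vs 'd' => DIFFER
  Position 3: 'd' vs 'c' => DIFFER
Positions that differ: 4

4


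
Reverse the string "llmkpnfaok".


Input: llmkpnfaok
Reading characters right to left:
  Position 9: 'k'
  Position 8: 'o'
  Position 7: 'a'
  Position 6: 'f'
  Position 5: 'n'
  Position 4: 'p'
  Position 3: 'k'
  Position 2: 'm'
  Position 1: 'l'
  Position 0: 'l'
Reversed: koafnpkmll

koafnpkmll


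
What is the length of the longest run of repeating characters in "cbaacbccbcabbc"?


Input: "cbaacbccbcabbc"
Scanning for longest run:
  Position 1 ('b'): new char, reset run to 1
  Position 2 ('a'): new char, reset run to 1
  Position 3 ('a'): continues run of 'a', length=2
  Position 4 ('c'): new char, reset run to 1
  Position 5 ('b'): new char, reset run to 1
  Position 6 ('c'): new char, reset run to 1
  Position 7 ('c'): continues run of 'c', length=2
  Position 8 ('b'): new char, reset run to 1
  Position 9 ('c'): new char, reset run to 1
  Position 10 ('a'): new char, reset run to 1
  Position 11 ('b'): new char, reset run to 1
  Position 12 ('b'): continues run of 'b', length=2
  Position 13 ('c'): new char, reset run to 1
Longest run: 'a' with length 2

2


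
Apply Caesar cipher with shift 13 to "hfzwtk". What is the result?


Caesar cipher: shift "hfzwtk" by 13
  'h' (pos 7) + 13 = pos 20 = 'u'
  'f' (pos 5) + 13 = pos 18 = 's'
  'z' (pos 25) + 13 = pos 12 = 'm'
  'w' (pos 22) + 13 = pos 9 = 'j'
  't' (pos 19) + 13 = pos 6 = 'g'
  'k' (pos 10) + 13 = pos 23 = 'x'
Result: usmjgx

usmjgx


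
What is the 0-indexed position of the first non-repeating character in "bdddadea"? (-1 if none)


Input: bdddadea
Character frequencies:
  'a': 2
  'b': 1
  'd': 4
  'e': 1
Scanning left to right for freq == 1:
  Position 0 ('b'): unique! => answer = 0

0


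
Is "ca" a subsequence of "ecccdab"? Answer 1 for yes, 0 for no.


Check if "ca" is a subsequence of "ecccdab"
Greedy scan:
  Position 0 ('e'): no match needed
  Position 1 ('c'): matches sub[0] = 'c'
  Position 2 ('c'): no match needed
  Position 3 ('c'): no match needed
  Position 4 ('d'): no match needed
  Position 5 ('a'): matches sub[1] = 'a'
  Position 6 ('b'): no match needed
All 2 characters matched => is a subsequence

1


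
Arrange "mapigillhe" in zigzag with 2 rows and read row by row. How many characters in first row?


Zigzag "mapigillhe" into 2 rows:
Placing characters:
  'm' => row 0
  'a' => row 1
  'p' => row 0
  'i' => row 1
  'g' => row 0
  'i' => row 1
  'l' => row 0
  'l' => row 1
  'h' => row 0
  'e' => row 1
Rows:
  Row 0: "mpglh"
  Row 1: "aiile"
First row length: 5

5


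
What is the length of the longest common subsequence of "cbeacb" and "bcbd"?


LCS of "cbeacb" and "bcbd"
DP table:
           b    c    b    d
      0    0    0    0    0
  c   0    0    1    1    1
  b   0    1    1    2    2
  e   0    1    1    2    2
  a   0    1    1    2    2
  c   0    1    2    2    2
  b   0    1    2    3    3
LCS length = dp[6][4] = 3

3


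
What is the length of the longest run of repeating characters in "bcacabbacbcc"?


Input: "bcacabbacbcc"
Scanning for longest run:
  Position 1 ('c'): new char, reset run to 1
  Position 2 ('a'): new char, reset run to 1
  Position 3 ('c'): new char, reset run to 1
  Position 4 ('a'): new char, reset run to 1
  Position 5 ('b'): new char, reset run to 1
  Position 6 ('b'): continues run of 'b', length=2
  Position 7 ('a'): new char, reset run to 1
  Position 8 ('c'): new char, reset run to 1
  Position 9 ('b'): new char, reset run to 1
  Position 10 ('c'): new char, reset run to 1
  Position 11 ('c'): continues run of 'c', length=2
Longest run: 'b' with length 2

2


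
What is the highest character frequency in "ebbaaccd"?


Input: ebbaaccd
Character counts:
  'a': 2
  'b': 2
  'c': 2
  'd': 1
  'e': 1
Maximum frequency: 2

2


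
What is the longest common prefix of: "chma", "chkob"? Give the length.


Words: chma, chkob
  Position 0: all 'c' => match
  Position 1: all 'h' => match
  Position 2: ('m', 'k') => mismatch, stop
LCP = "ch" (length 2)

2


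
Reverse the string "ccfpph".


Input: ccfpph
Reading characters right to left:
  Position 5: 'h'
  Position 4: 'p'
  Position 3: 'p'
  Position 2: 'f'
  Position 1: 'c'
  Position 0: 'c'
Reversed: hppfcc

hppfcc


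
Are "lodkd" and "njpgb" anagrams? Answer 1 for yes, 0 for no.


Strings: "lodkd", "njpgb"
Sorted first:  ddklo
Sorted second: bgjnp
Differ at position 0: 'd' vs 'b' => not anagrams

0


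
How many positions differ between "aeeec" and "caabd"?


Comparing "aeeec" and "caabd" position by position:
  Position 0: 'a' vs 'c' => DIFFER
  Position 1: 'e' vs 'a' => DIFFER
  Position 2: 'e' vs 'a' => DIFFER
  Position 3: 'e' vs 'b' => DIFFER
  Position 4: 'c' vs 'd' => DIFFER
Positions that differ: 5

5


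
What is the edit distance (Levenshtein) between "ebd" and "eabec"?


Computing edit distance: "ebd" -> "eabec"
DP table:
           e    a    b    e    c
      0    1    2    3    4    5
  e   1    0    1    2    3    4
  b   2    1    1    1    2    3
  d   3    2    2    2    2    3
Edit distance = dp[3][5] = 3

3


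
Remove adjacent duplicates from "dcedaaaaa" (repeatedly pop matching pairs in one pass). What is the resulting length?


Input: dcedaaaaa
Stack-based adjacent duplicate removal:
  Read 'd': push. Stack: d
  Read 'c': push. Stack: dc
  Read 'e': push. Stack: dce
  Read 'd': push. Stack: dced
  Read 'a': push. Stack: dceda
  Read 'a': matches stack top 'a' => pop. Stack: dced
  Read 'a': push. Stack: dceda
  Read 'a': matches stack top 'a' => pop. Stack: dced
  Read 'a': push. Stack: dceda
Final stack: "dceda" (length 5)

5


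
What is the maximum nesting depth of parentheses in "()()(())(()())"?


Input: "()()(())(()())"
Tracking depth:
  Position 0 '(': depth becomes 1
  Position 1 ')': depth becomes 0
  Position 2 '(': depth becomes 1
  Position 3 ')': depth becomes 0
  Position 4 '(': depth becomes 1
  Position 5 '(': depth becomes 2
  Position 6 ')': depth becomes 1
  Position 7 ')': depth becomes 0
  Position 8 '(': depth becomes 1
  Position 9 '(': depth becomes 2
  Position 10 ')': depth becomes 1
  Position 11 '(': depth becomes 2
  Position 12 ')': depth becomes 1
  Position 13 ')': depth becomes 0
Maximum depth reached: 2

2


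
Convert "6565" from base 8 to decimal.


Input: "6565" in base 8
Positional expansion:
  Digit '6' (value 6) x 8^3 = 3072
  Digit '5' (value 5) x 8^2 = 320
  Digit '6' (value 6) x 8^1 = 48
  Digit '5' (value 5) x 8^0 = 5
Sum = 3445

3445


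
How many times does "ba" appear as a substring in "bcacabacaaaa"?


Searching for "ba" in "bcacabacaaaa"
Scanning each position:
  Position 0: "bc" => no
  Position 1: "ca" => no
  Position 2: "ac" => no
  Position 3: "ca" => no
  Position 4: "ab" => no
  Position 5: "ba" => MATCH
  Position 6: "ac" => no
  Position 7: "ca" => no
  Position 8: "aa" => no
  Position 9: "aa" => no
  Position 10: "aa" => no
Total occurrences: 1

1


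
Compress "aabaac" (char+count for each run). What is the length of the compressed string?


Input: aabaac
Runs:
  'a' x 2 => "a2"
  'b' x 1 => "b1"
  'a' x 2 => "a2"
  'c' x 1 => "c1"
Compressed: "a2b1a2c1"
Compressed length: 8

8


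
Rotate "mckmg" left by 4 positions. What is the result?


Input: "mckmg", rotate left by 4
First 4 characters: "mckm"
Remaining characters: "g"
Concatenate remaining + first: "g" + "mckm" = "gmckm"

gmckm


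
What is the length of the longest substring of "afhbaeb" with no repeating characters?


Input: "afhbaeb"
Sliding window (track last position of each char):
  Position 0 ('a'): window [0,0] length 1 -- new best
  Position 1 ('f'): window [0,1] length 2 -- new best
  Position 2 ('h'): window [0,2] length 3 -- new best
  Position 3 ('b'): window [0,3] length 4 -- new best
  Position 4 ('a'): repeat (last at 0), move window start to 1
  Position 4 ('a'): window [1,4] length 4
  Position 5 ('e'): window [1,5] length 5 -- new best
  Position 6 ('b'): repeat (last at 3), move window start to 4
  Position 6 ('b'): window [4,6] length 3
Longest substring with no repeats: "fhbae" with length 5

5


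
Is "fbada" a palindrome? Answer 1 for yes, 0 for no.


Input: fbada
Reversed: adabf
  Compare pos 0 ('f') with pos 4 ('a'): MISMATCH
  Compare pos 1 ('b') with pos 3 ('d'): MISMATCH
Result: not a palindrome

0


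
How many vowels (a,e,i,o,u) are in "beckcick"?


Input: beckcick
Checking each character:
  'b' at position 0: consonant
  'e' at position 1: vowel (running total: 1)
  'c' at position 2: consonant
  'k' at position 3: consonant
  'c' at position 4: consonant
  'i' at position 5: vowel (running total: 2)
  'c' at position 6: consonant
  'k' at position 7: consonant
Total vowels: 2

2


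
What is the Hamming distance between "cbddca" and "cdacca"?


Comparing "cbddca" and "cdacca" position by position:
  Position 0: 'c' vs 'c' => same
  Position 1: 'b' vs 'd' => differ
  Position 2: 'd' vs 'a' => differ
  Position 3: 'd' vs 'c' => differ
  Position 4: 'c' vs 'c' => same
  Position 5: 'a' vs 'a' => same
Total differences (Hamming distance): 3

3


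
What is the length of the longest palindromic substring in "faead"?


Input: "faead"
Checking substrings for palindromes:
  [1:4] "aea" (len 3) => palindrome
Longest palindromic substring: "aea" with length 3

3


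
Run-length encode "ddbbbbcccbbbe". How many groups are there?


Input: ddbbbbcccbbbe
Scanning for consecutive runs:
  Group 1: 'd' x 2 (positions 0-1)
  Group 2: 'b' x 4 (positions 2-5)
  Group 3: 'c' x 3 (positions 6-8)
  Group 4: 'b' x 3 (positions 9-11)
  Group 5: 'e' x 1 (positions 12-12)
Total groups: 5

5


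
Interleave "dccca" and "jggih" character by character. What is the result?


Interleaving "dccca" and "jggih":
  Position 0: 'd' from first, 'j' from second => "dj"
  Position 1: 'c' from first, 'g' from second => "cg"
  Position 2: 'c' from first, 'g' from second => "cg"
  Position 3: 'c' from first, 'i' from second => "ci"
  Position 4: 'a' from first, 'h' from second => "ah"
Result: djcgcgciah

djcgcgciah


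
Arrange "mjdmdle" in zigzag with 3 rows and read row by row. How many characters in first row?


Zigzag "mjdmdle" into 3 rows:
Placing characters:
  'm' => row 0
  'j' => row 1
  'd' => row 2
  'm' => row 1
  'd' => row 0
  'l' => row 1
  'e' => row 2
Rows:
  Row 0: "md"
  Row 1: "jml"
  Row 2: "de"
First row length: 2

2


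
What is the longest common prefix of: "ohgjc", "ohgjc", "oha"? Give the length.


Words: ohgjc, ohgjc, oha
  Position 0: all 'o' => match
  Position 1: all 'h' => match
  Position 2: ('g', 'g', 'a') => mismatch, stop
LCP = "oh" (length 2)

2


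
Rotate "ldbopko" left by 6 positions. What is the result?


Input: "ldbopko", rotate left by 6
First 6 characters: "ldbopk"
Remaining characters: "o"
Concatenate remaining + first: "o" + "ldbopk" = "oldbopk"

oldbopk


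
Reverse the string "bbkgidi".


Input: bbkgidi
Reading characters right to left:
  Position 6: 'i'
  Position 5: 'd'
  Position 4: 'i'
  Position 3: 'g'
  Position 2: 'k'
  Position 1: 'b'
  Position 0: 'b'
Reversed: idigkbb

idigkbb


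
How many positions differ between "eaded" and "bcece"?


Comparing "eaded" and "bcece" position by position:
  Position 0: 'e' vs 'b' => DIFFER
  Position 1: 'a' vs 'c' => DIFFER
  Position 2: 'd' vs 'e' => DIFFER
  Position 3: 'e' vs 'c' => DIFFER
  Position 4: 'd' vs 'e' => DIFFER
Positions that differ: 5

5


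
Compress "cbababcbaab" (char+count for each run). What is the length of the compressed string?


Input: cbababcbaab
Runs:
  'c' x 1 => "c1"
  'b' x 1 => "b1"
  'a' x 1 => "a1"
  'b' x 1 => "b1"
  'a' x 1 => "a1"
  'b' x 1 => "b1"
  'c' x 1 => "c1"
  'b' x 1 => "b1"
  'a' x 2 => "a2"
  'b' x 1 => "b1"
Compressed: "c1b1a1b1a1b1c1b1a2b1"
Compressed length: 20

20


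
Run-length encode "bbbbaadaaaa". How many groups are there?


Input: bbbbaadaaaa
Scanning for consecutive runs:
  Group 1: 'b' x 4 (positions 0-3)
  Group 2: 'a' x 2 (positions 4-5)
  Group 3: 'd' x 1 (positions 6-6)
  Group 4: 'a' x 4 (positions 7-10)
Total groups: 4

4


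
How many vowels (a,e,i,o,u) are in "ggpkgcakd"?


Input: ggpkgcakd
Checking each character:
  'g' at position 0: consonant
  'g' at position 1: consonant
  'p' at position 2: consonant
  'k' at position 3: consonant
  'g' at position 4: consonant
  'c' at position 5: consonant
  'a' at position 6: vowel (running total: 1)
  'k' at position 7: consonant
  'd' at position 8: consonant
Total vowels: 1

1


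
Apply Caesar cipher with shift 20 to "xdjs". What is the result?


Caesar cipher: shift "xdjs" by 20
  'x' (pos 23) + 20 = pos 17 = 'r'
  'd' (pos 3) + 20 = pos 23 = 'x'
  'j' (pos 9) + 20 = pos 3 = 'd'
  's' (pos 18) + 20 = pos 12 = 'm'
Result: rxdm

rxdm


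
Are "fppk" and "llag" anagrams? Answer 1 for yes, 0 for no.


Strings: "fppk", "llag"
Sorted first:  fkpp
Sorted second: agll
Differ at position 0: 'f' vs 'a' => not anagrams

0


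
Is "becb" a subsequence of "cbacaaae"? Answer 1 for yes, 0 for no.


Check if "becb" is a subsequence of "cbacaaae"
Greedy scan:
  Position 0 ('c'): no match needed
  Position 1 ('b'): matches sub[0] = 'b'
  Position 2 ('a'): no match needed
  Position 3 ('c'): no match needed
  Position 4 ('a'): no match needed
  Position 5 ('a'): no match needed
  Position 6 ('a'): no match needed
  Position 7 ('e'): matches sub[1] = 'e'
Only matched 2/4 characters => not a subsequence

0


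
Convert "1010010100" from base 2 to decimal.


Input: "1010010100" in base 2
Positional expansion:
  Digit '1' (value 1) x 2^9 = 512
  Digit '0' (value 0) x 2^8 = 0
  Digit '1' (value 1) x 2^7 = 128
  Digit '0' (value 0) x 2^6 = 0
  Digit '0' (value 0) x 2^5 = 0
  Digit '1' (value 1) x 2^4 = 16
  Digit '0' (value 0) x 2^3 = 0
  Digit '1' (value 1) x 2^2 = 4
  Digit '0' (value 0) x 2^1 = 0
  Digit '0' (value 0) x 2^0 = 0
Sum = 660

660


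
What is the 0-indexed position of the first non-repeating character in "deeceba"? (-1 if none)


Input: deeceba
Character frequencies:
  'a': 1
  'b': 1
  'c': 1
  'd': 1
  'e': 3
Scanning left to right for freq == 1:
  Position 0 ('d'): unique! => answer = 0

0


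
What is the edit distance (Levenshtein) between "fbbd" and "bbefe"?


Computing edit distance: "fbbd" -> "bbefe"
DP table:
           b    b    e    f    e
      0    1    2    3    4    5
  f   1    1    2    3    3    4
  b   2    1    1    2    3    4
  b   3    2    1    2    3    4
  d   4    3    2    2    3    4
Edit distance = dp[4][5] = 4

4


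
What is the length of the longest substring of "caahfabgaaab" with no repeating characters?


Input: "caahfabgaaab"
Sliding window (track last position of each char):
  Position 0 ('c'): window [0,0] length 1 -- new best
  Position 1 ('a'): window [0,1] length 2 -- new best
  Position 2 ('a'): repeat (last at 1), move window start to 2
  Position 2 ('a'): window [2,2] length 1
  Position 3 ('h'): window [2,3] length 2
  Position 4 ('f'): window [2,4] length 3 -- new best
  Position 5 ('a'): repeat (last at 2), move window start to 3
  Position 5 ('a'): window [3,5] length 3
  Position 6 ('b'): window [3,6] length 4 -- new best
  Position 7 ('g'): window [3,7] length 5 -- new best
  Position 8 ('a'): repeat (last at 5), move window start to 6
  Position 8 ('a'): window [6,8] length 3
  Position 9 ('a'): repeat (last at 8), move window start to 9
  Position 9 ('a'): window [9,9] length 1
  Position 10 ('a'): repeat (last at 9), move window start to 10
  Position 10 ('a'): window [10,10] length 1
  Position 11 ('b'): window [10,11] length 2
Longest substring with no repeats: "hfabg" with length 5

5


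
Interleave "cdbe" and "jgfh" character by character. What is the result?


Interleaving "cdbe" and "jgfh":
  Position 0: 'c' from first, 'j' from second => "cj"
  Position 1: 'd' from first, 'g' from second => "dg"
  Position 2: 'b' from first, 'f' from second => "bf"
  Position 3: 'e' from first, 'h' from second => "eh"
Result: cjdgbfeh

cjdgbfeh


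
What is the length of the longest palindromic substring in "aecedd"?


Input: "aecedd"
Checking substrings for palindromes:
  [1:4] "ece" (len 3) => palindrome
  [4:6] "dd" (len 2) => palindrome
Longest palindromic substring: "ece" with length 3

3


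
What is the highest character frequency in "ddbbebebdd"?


Input: ddbbebebdd
Character counts:
  'b': 4
  'd': 4
  'e': 2
Maximum frequency: 4

4


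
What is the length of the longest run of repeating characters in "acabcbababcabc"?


Input: "acabcbababcabc"
Scanning for longest run:
  Position 1 ('c'): new char, reset run to 1
  Position 2 ('a'): new char, reset run to 1
  Position 3 ('b'): new char, reset run to 1
  Position 4 ('c'): new char, reset run to 1
  Position 5 ('b'): new char, reset run to 1
  Position 6 ('a'): new char, reset run to 1
  Position 7 ('b'): new char, reset run to 1
  Position 8 ('a'): new char, reset run to 1
  Position 9 ('b'): new char, reset run to 1
  Position 10 ('c'): new char, reset run to 1
  Position 11 ('a'): new char, reset run to 1
  Position 12 ('b'): new char, reset run to 1
  Position 13 ('c'): new char, reset run to 1
Longest run: 'a' with length 1

1


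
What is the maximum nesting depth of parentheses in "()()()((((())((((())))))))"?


Input: "()()()((((())((((())))))))"
Tracking depth:
  Position 0 '(': depth becomes 1
  Position 1 ')': depth becomes 0
  Position 2 '(': depth becomes 1
  Position 3 ')': depth becomes 0
  Position 4 '(': depth becomes 1
  Position 5 ')': depth becomes 0
  Position 6 '(': depth becomes 1
  Position 7 '(': depth becomes 2
  Position 8 '(': depth becomes 3
  Position 9 '(': depth becomes 4
  Position 10 '(': depth becomes 5
  Position 11 ')': depth becomes 4
  Position 12 ')': depth becomes 3
  Position 13 '(': depth becomes 4
  Position 14 '(': depth becomes 5
  Position 15 '(': depth becomes 6
  Position 16 '(': depth becomes 7
  Position 17 '(': depth becomes 8
  Position 18 ')': depth becomes 7
  Position 19 ')': depth becomes 6
  Position 20 ')': depth becomes 5
  Position 21 ')': depth becomes 4
  Position 22 ')': depth becomes 3
  Position 23 ')': depth becomes 2
  Position 24 ')': depth becomes 1
  Position 25 ')': depth becomes 0
Maximum depth reached: 8

8


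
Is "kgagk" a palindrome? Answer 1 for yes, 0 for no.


Input: kgagk
Reversed: kgagk
  Compare pos 0 ('k') with pos 4 ('k'): match
  Compare pos 1 ('g') with pos 3 ('g'): match
Result: palindrome

1


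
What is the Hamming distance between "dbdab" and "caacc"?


Comparing "dbdab" and "caacc" position by position:
  Position 0: 'd' vs 'c' => differ
  Position 1: 'b' vs 'a' => differ
  Position 2: 'd' vs 'a' => differ
  Position 3: 'a' vs 'c' => differ
  Position 4: 'b' vs 'c' => differ
Total differences (Hamming distance): 5

5


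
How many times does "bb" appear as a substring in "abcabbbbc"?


Searching for "bb" in "abcabbbbc"
Scanning each position:
  Position 0: "ab" => no
  Position 1: "bc" => no
  Position 2: "ca" => no
  Position 3: "ab" => no
  Position 4: "bb" => MATCH
  Position 5: "bb" => MATCH
  Position 6: "bb" => MATCH
  Position 7: "bc" => no
Total occurrences: 3

3


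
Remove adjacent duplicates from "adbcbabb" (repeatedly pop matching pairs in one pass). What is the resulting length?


Input: adbcbabb
Stack-based adjacent duplicate removal:
  Read 'a': push. Stack: a
  Read 'd': push. Stack: ad
  Read 'b': push. Stack: adb
  Read 'c': push. Stack: adbc
  Read 'b': push. Stack: adbcb
  Read 'a': push. Stack: adbcba
  Read 'b': push. Stack: adbcbab
  Read 'b': matches stack top 'b' => pop. Stack: adbcba
Final stack: "adbcba" (length 6)

6


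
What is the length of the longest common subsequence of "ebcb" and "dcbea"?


LCS of "ebcb" and "dcbea"
DP table:
           d    c    b    e    a
      0    0    0    0    0    0
  e   0    0    0    0    1    1
  b   0    0    0    1    1    1
  c   0    0    1    1    1    1
  b   0    0    1    2    2    2
LCS length = dp[4][5] = 2

2


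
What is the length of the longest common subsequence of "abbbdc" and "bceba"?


LCS of "abbbdc" and "bceba"
DP table:
           b    c    e    b    a
      0    0    0    0    0    0
  a   0    0    0    0    0    1
  b   0    1    1    1    1    1
  b   0    1    1    1    2    2
  b   0    1    1    1    2    2
  d   0    1    1    1    2    2
  c   0    1    2    2    2    2
LCS length = dp[6][5] = 2

2


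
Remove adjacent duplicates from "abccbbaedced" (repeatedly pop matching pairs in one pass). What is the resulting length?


Input: abccbbaedced
Stack-based adjacent duplicate removal:
  Read 'a': push. Stack: a
  Read 'b': push. Stack: ab
  Read 'c': push. Stack: abc
  Read 'c': matches stack top 'c' => pop. Stack: ab
  Read 'b': matches stack top 'b' => pop. Stack: a
  Read 'b': push. Stack: ab
  Read 'a': push. Stack: aba
  Read 'e': push. Stack: abae
  Read 'd': push. Stack: abaed
  Read 'c': push. Stack: abaedc
  Read 'e': push. Stack: abaedce
  Read 'd': push. Stack: abaedced
Final stack: "abaedced" (length 8)

8


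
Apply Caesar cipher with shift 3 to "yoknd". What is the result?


Caesar cipher: shift "yoknd" by 3
  'y' (pos 24) + 3 = pos 1 = 'b'
  'o' (pos 14) + 3 = pos 17 = 'r'
  'k' (pos 10) + 3 = pos 13 = 'n'
  'n' (pos 13) + 3 = pos 16 = 'q'
  'd' (pos 3) + 3 = pos 6 = 'g'
Result: brnqg

brnqg


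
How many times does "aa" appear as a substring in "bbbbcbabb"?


Searching for "aa" in "bbbbcbabb"
Scanning each position:
  Position 0: "bb" => no
  Position 1: "bb" => no
  Position 2: "bb" => no
  Position 3: "bc" => no
  Position 4: "cb" => no
  Position 5: "ba" => no
  Position 6: "ab" => no
  Position 7: "bb" => no
Total occurrences: 0

0


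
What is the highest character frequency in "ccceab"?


Input: ccceab
Character counts:
  'a': 1
  'b': 1
  'c': 3
  'e': 1
Maximum frequency: 3

3


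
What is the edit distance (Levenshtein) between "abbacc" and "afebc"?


Computing edit distance: "abbacc" -> "afebc"
DP table:
           a    f    e    b    c
      0    1    2    3    4    5
  a   1    0    1    2    3    4
  b   2    1    1    2    2    3
  b   3    2    2    2    2    3
  a   4    3    3    3    3    3
  c   5    4    4    4    4    3
  c   6    5    5    5    5    4
Edit distance = dp[6][5] = 4

4


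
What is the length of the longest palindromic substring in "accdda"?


Input: "accdda"
Checking substrings for palindromes:
  [1:3] "cc" (len 2) => palindrome
  [3:5] "dd" (len 2) => palindrome
Longest palindromic substring: "cc" with length 2

2


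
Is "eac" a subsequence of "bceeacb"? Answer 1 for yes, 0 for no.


Check if "eac" is a subsequence of "bceeacb"
Greedy scan:
  Position 0 ('b'): no match needed
  Position 1 ('c'): no match needed
  Position 2 ('e'): matches sub[0] = 'e'
  Position 3 ('e'): no match needed
  Position 4 ('a'): matches sub[1] = 'a'
  Position 5 ('c'): matches sub[2] = 'c'
  Position 6 ('b'): no match needed
All 3 characters matched => is a subsequence

1


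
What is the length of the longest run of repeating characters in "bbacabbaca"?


Input: "bbacabbaca"
Scanning for longest run:
  Position 1 ('b'): continues run of 'b', length=2
  Position 2 ('a'): new char, reset run to 1
  Position 3 ('c'): new char, reset run to 1
  Position 4 ('a'): new char, reset run to 1
  Position 5 ('b'): new char, reset run to 1
  Position 6 ('b'): continues run of 'b', length=2
  Position 7 ('a'): new char, reset run to 1
  Position 8 ('c'): new char, reset run to 1
  Position 9 ('a'): new char, reset run to 1
Longest run: 'b' with length 2

2


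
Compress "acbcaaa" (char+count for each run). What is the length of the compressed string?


Input: acbcaaa
Runs:
  'a' x 1 => "a1"
  'c' x 1 => "c1"
  'b' x 1 => "b1"
  'c' x 1 => "c1"
  'a' x 3 => "a3"
Compressed: "a1c1b1c1a3"
Compressed length: 10

10


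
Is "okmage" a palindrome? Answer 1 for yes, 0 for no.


Input: okmage
Reversed: egamko
  Compare pos 0 ('o') with pos 5 ('e'): MISMATCH
  Compare pos 1 ('k') with pos 4 ('g'): MISMATCH
  Compare pos 2 ('m') with pos 3 ('a'): MISMATCH
Result: not a palindrome

0


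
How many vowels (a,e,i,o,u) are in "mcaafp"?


Input: mcaafp
Checking each character:
  'm' at position 0: consonant
  'c' at position 1: consonant
  'a' at position 2: vowel (running total: 1)
  'a' at position 3: vowel (running total: 2)
  'f' at position 4: consonant
  'p' at position 5: consonant
Total vowels: 2

2


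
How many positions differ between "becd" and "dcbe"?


Comparing "becd" and "dcbe" position by position:
  Position 0: 'b' vs 'd' => DIFFER
  Position 1: 'e' vs 'c' => DIFFER
  Position 2: 'c' vs 'b' => DIFFER
  Position 3: 'd' vs 'e' => DIFFER
Positions that differ: 4

4


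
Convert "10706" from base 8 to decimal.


Input: "10706" in base 8
Positional expansion:
  Digit '1' (value 1) x 8^4 = 4096
  Digit '0' (value 0) x 8^3 = 0
  Digit '7' (value 7) x 8^2 = 448
  Digit '0' (value 0) x 8^1 = 0
  Digit '6' (value 6) x 8^0 = 6
Sum = 4550

4550


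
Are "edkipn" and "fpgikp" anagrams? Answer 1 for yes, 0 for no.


Strings: "edkipn", "fpgikp"
Sorted first:  deiknp
Sorted second: fgikpp
Differ at position 0: 'd' vs 'f' => not anagrams

0


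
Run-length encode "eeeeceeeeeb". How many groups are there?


Input: eeeeceeeeeb
Scanning for consecutive runs:
  Group 1: 'e' x 4 (positions 0-3)
  Group 2: 'c' x 1 (positions 4-4)
  Group 3: 'e' x 5 (positions 5-9)
  Group 4: 'b' x 1 (positions 10-10)
Total groups: 4

4


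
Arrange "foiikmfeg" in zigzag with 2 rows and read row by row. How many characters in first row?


Zigzag "foiikmfeg" into 2 rows:
Placing characters:
  'f' => row 0
  'o' => row 1
  'i' => row 0
  'i' => row 1
  'k' => row 0
  'm' => row 1
  'f' => row 0
  'e' => row 1
  'g' => row 0
Rows:
  Row 0: "fikfg"
  Row 1: "oime"
First row length: 5

5


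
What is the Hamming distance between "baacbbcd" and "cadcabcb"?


Comparing "baacbbcd" and "cadcabcb" position by position:
  Position 0: 'b' vs 'c' => differ
  Position 1: 'a' vs 'a' => same
  Position 2: 'a' vs 'd' => differ
  Position 3: 'c' vs 'c' => same
  Position 4: 'b' vs 'a' => differ
  Position 5: 'b' vs 'b' => same
  Position 6: 'c' vs 'c' => same
  Position 7: 'd' vs 'b' => differ
Total differences (Hamming distance): 4

4


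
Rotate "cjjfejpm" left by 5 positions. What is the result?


Input: "cjjfejpm", rotate left by 5
First 5 characters: "cjjfe"
Remaining characters: "jpm"
Concatenate remaining + first: "jpm" + "cjjfe" = "jpmcjjfe"

jpmcjjfe


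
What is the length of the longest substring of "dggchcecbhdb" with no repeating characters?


Input: "dggchcecbhdb"
Sliding window (track last position of each char):
  Position 0 ('d'): window [0,0] length 1 -- new best
  Position 1 ('g'): window [0,1] length 2 -- new best
  Position 2 ('g'): repeat (last at 1), move window start to 2
  Position 2 ('g'): window [2,2] length 1
  Position 3 ('c'): window [2,3] length 2
  Position 4 ('h'): window [2,4] length 3 -- new best
  Position 5 ('c'): repeat (last at 3), move window start to 4
  Position 5 ('c'): window [4,5] length 2
  Position 6 ('e'): window [4,6] length 3
  Position 7 ('c'): repeat (last at 5), move window start to 6
  Position 7 ('c'): window [6,7] length 2
  Position 8 ('b'): window [6,8] length 3
  Position 9 ('h'): window [6,9] length 4 -- new best
  Position 10 ('d'): window [6,10] length 5 -- new best
  Position 11 ('b'): repeat (last at 8), move window start to 9
  Position 11 ('b'): window [9,11] length 3
Longest substring with no repeats: "ecbhd" with length 5

5


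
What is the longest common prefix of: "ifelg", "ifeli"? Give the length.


Words: ifelg, ifeli
  Position 0: all 'i' => match
  Position 1: all 'f' => match
  Position 2: all 'e' => match
  Position 3: all 'l' => match
  Position 4: ('g', 'i') => mismatch, stop
LCP = "ifel" (length 4)

4


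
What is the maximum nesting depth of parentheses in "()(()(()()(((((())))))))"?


Input: "()(()(()()(((((())))))))"
Tracking depth:
  Position 0 '(': depth becomes 1
  Position 1 ')': depth becomes 0
  Position 2 '(': depth becomes 1
  Position 3 '(': depth becomes 2
  Position 4 ')': depth becomes 1
  Position 5 '(': depth becomes 2
  Position 6 '(': depth becomes 3
  Position 7 ')': depth becomes 2
  Position 8 '(': depth becomes 3
  Position 9 ')': depth becomes 2
  Position 10 '(': depth becomes 3
  Position 11 '(': depth becomes 4
  Position 12 '(': depth becomes 5
  Position 13 '(': depth becomes 6
  Position 14 '(': depth becomes 7
  Position 15 '(': depth becomes 8
  Position 16 ')': depth becomes 7
  Position 17 ')': depth becomes 6
  Position 18 ')': depth becomes 5
  Position 19 ')': depth becomes 4
  Position 20 ')': depth becomes 3
  Position 21 ')': depth becomes 2
  Position 22 ')': depth becomes 1
  Position 23 ')': depth becomes 0
Maximum depth reached: 8

8
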